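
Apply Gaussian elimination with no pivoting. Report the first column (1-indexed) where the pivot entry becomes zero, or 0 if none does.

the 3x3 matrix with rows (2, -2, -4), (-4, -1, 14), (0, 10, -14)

Naive forward elimination:
R2 <- R2 - (-2)*R1:  [  0  -5   6 ]
R3 <- R3 - (-2)*R2:  [  0   0  -2 ]
All pivots nonzero; naive elimination completes without hitting a zero pivot.

first zero-pivot column = 0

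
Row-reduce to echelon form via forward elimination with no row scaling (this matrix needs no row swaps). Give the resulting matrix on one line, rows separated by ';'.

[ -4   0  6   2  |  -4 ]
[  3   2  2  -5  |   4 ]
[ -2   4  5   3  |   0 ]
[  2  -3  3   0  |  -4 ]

REF = [-4 0 6 2 -4; 0 2 13/2 -7/2 1; 0 0 -11 9 0; 0 0 0 95/11 -9/2]

Forward elimination:
R2 <- R2 - (-3/4)*R1:  [    0     2  13/2  -7/2     1 ]
R3 <- R3 - (1/2)*R1:  [ 0  4  2  2  2 ]
R4 <- R4 - (-1/2)*R1:  [  0  -3   6   1  -6 ]
R3 <- R3 - (2)*R2:  [   0    0  -11    9    0 ]
R4 <- R4 - (-3/2)*R2:  [     0      0   63/4  -17/4   -9/2 ]
R4 <- R4 - (-63/44)*R3:  [     0      0      0  95/11   -9/2 ]
Row echelon form:
[ -4  0     6      2  |    -4 ]
[  0  2  13/2   -7/2  |     1 ]
[  0  0   -11      9  |     0 ]
[  0  0     0  95/11  |  -9/2 ]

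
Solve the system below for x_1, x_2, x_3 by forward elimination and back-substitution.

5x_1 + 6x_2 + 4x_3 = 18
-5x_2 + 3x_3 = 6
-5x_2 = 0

Forward elimination on [A|b]:
R3 <- R3 - (1)*R2:  [  0   0  -3  -6 ]
Row echelon form:
[ 5   6   4  |  18 ]
[ 0  -5   3  |   6 ]
[ 0   0  -3  |  -6 ]
Back-substitution:
x_3 = (-6) / -3 = 2
x_2 = (6 - (3)*(2)) / -5 = 0
x_1 = (18 - (6)*(0) - (4)*(2)) / 5 = 2

(2, 0, 2)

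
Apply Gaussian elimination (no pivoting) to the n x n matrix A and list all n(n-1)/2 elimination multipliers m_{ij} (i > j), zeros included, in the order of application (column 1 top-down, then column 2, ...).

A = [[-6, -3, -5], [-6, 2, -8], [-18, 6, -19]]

multipliers: 1, 3, 3

Forward elimination:
R2 <- R2 - (1)*R1:  [  0   5  -3 ]
R3 <- R3 - (3)*R1:  [  0  15  -4 ]
R3 <- R3 - (3)*R2:  [ 0  0  5 ]
Multipliers (in order of application): m_{21} = 1, m_{31} = 3, m_{32} = 3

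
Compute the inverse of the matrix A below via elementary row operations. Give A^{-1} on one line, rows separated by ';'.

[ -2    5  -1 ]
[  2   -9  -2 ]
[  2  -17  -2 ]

inverse = [-1/3 9/16 -19/48; 0 1/8 -1/8; -1/3 -1/2 1/6]

Gauss-Jordan on [A | I]:
R1 <- (1/-2)*R1:  [    1  -5/2   1/2  |  -1/2     0     0 ]
R2 <- R2 - (2)*R1:  [  0  -4  -3  |   1   1   0 ]
R3 <- R3 - (2)*R1:  [   0  -12   -3  |    1    0    1 ]
R2 <- (1/-4)*R2:  [    0     1   3/4  |  -1/4  -1/4     0 ]
R1 <- R1 - (-5/2)*R2:  [    1     0  19/8  |  -9/8  -5/8     0 ]
R3 <- R3 - (-12)*R2:  [  0   0   6  |  -2  -3   1 ]
R3 <- (1/6)*R3:  [    0     0     1  |  -1/3  -1/2   1/6 ]
R1 <- R1 - (19/8)*R3:  [      1       0       0  |    -1/3    9/16  -19/48 ]
R2 <- R2 - (3/4)*R3:  [    0     1     0  |     0   1/8  -1/8 ]
Right block of [I | A^{-1}] is the inverse:
[ -1/3  9/16  -19/48 ]
[    0   1/8    -1/8 ]
[ -1/3  -1/2     1/6 ]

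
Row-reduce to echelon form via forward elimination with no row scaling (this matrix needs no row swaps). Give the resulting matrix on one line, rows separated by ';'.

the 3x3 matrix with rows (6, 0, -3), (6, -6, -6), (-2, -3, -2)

Forward elimination:
R2 <- R2 - (1)*R1:  [  0  -6  -3 ]
R3 <- R3 - (-1/3)*R1:  [  0  -3  -3 ]
R3 <- R3 - (1/2)*R2:  [    0     0  -3/2 ]
Row echelon form:
[ 6   0    -3 ]
[ 0  -6    -3 ]
[ 0   0  -3/2 ]

REF = [6 0 -3; 0 -6 -3; 0 0 -3/2]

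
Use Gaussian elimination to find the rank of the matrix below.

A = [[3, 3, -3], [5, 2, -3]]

Row reduction:
R2 <- R2 - (5/3)*R1:  [  0  -3   2 ]
Row echelon form:
[ 3   3  -3 ]
[ 0  -3   2 ]
Nonzero rows / pivot columns: 2

rank(A) = 2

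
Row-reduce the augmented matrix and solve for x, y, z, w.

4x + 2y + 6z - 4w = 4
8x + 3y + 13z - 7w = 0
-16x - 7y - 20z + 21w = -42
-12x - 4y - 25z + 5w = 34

Forward elimination on [A|b]:
R2 <- R2 - (2)*R1:  [  0  -1   1   1  -8 ]
R3 <- R3 - (-4)*R1:  [   0    1    4    5  -26 ]
R4 <- R4 - (-3)*R1:  [  0   2  -7  -7  46 ]
R3 <- R3 - (-1)*R2:  [   0    0    5    6  -34 ]
R4 <- R4 - (-2)*R2:  [  0   0  -5  -5  30 ]
R4 <- R4 - (-1)*R3:  [  0   0   0   1  -4 ]
Row echelon form:
[ 4   2  6  -4  |    4 ]
[ 0  -1  1   1  |   -8 ]
[ 0   0  5   6  |  -34 ]
[ 0   0  0   1  |   -4 ]
Back-substitution:
w = (-4) / 1 = -4
z = (-34 - (6)*(-4)) / 5 = -2
y = (-8 - (1)*(-2) - (1)*(-4)) / -1 = 2
x = (4 - (2)*(2) - (6)*(-2) - (-4)*(-4)) / 4 = -1

(-1, 2, -2, -4)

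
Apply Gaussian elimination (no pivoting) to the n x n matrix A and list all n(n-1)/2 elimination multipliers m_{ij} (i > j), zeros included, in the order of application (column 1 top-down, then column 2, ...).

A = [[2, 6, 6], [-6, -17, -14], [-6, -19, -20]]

multipliers: -3, -3, -1

Forward elimination:
R2 <- R2 - (-3)*R1:  [ 0  1  4 ]
R3 <- R3 - (-3)*R1:  [  0  -1  -2 ]
R3 <- R3 - (-1)*R2:  [ 0  0  2 ]
Multipliers (in order of application): m_{21} = -3, m_{31} = -3, m_{32} = -1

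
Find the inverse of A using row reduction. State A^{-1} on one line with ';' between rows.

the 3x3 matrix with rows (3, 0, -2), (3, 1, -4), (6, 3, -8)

Gauss-Jordan on [A | I]:
R1 <- (1/3)*R1:  [    1     0  -2/3  |   1/3     0     0 ]
R2 <- R2 - (3)*R1:  [  0   1  -2  |  -1   1   0 ]
R3 <- R3 - (6)*R1:  [  0   3  -4  |  -2   0   1 ]
R3 <- R3 - (3)*R2:  [  0   0   2  |   1  -3   1 ]
R3 <- (1/2)*R3:  [    0     0     1  |   1/2  -3/2   1/2 ]
R1 <- R1 - (-2/3)*R3:  [   1    0    0  |  2/3   -1  1/3 ]
R2 <- R2 - (-2)*R3:  [  0   1   0  |   0  -2   1 ]
Right block of [I | A^{-1}] is the inverse:
[ 2/3    -1  1/3 ]
[   0    -2    1 ]
[ 1/2  -3/2  1/2 ]

inverse = [2/3 -1 1/3; 0 -2 1; 1/2 -3/2 1/2]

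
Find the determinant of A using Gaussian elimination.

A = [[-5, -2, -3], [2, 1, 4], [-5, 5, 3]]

det(A) = 92

Forward elimination:
R2 <- R2 - (-2/5)*R1:  [    0   1/5  14/5 ]
R3 <- R3 - (1)*R1:  [ 0  7  6 ]
R3 <- R3 - (35)*R2:  [   0    0  -92 ]
Upper-triangular form:
[ -5   -2    -3 ]
[  0  1/5  14/5 ]
[  0    0   -92 ]
det(A) = (-1)^0 * (-5) * (1/5) * (-92) = 92  (0 row swaps -> sign +1)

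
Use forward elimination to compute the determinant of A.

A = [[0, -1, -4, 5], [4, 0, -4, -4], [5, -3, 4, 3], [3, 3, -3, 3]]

det(A) = 1428

Forward elimination:
R1 <-> R2   (pivot in column 1 was zero)
[ 4   0  -4  -4 ]
[ 0  -1  -4   5 ]
[ 5  -3   4   3 ]
[ 3   3  -3   3 ]
R3 <- R3 - (5/4)*R1:  [  0  -3   9   8 ]
R4 <- R4 - (3/4)*R1:  [ 0  3  0  6 ]
R3 <- R3 - (3)*R2:  [  0   0  21  -7 ]
R4 <- R4 - (-3)*R2:  [   0    0  -12   21 ]
R4 <- R4 - (-4/7)*R3:  [  0   0   0  17 ]
Upper-triangular form:
[ 4   0  -4  -4 ]
[ 0  -1  -4   5 ]
[ 0   0  21  -7 ]
[ 0   0   0  17 ]
det(A) = (-1)^1 * (4) * (-1) * (21) * (17) = 1428  (1 row swap -> sign -1)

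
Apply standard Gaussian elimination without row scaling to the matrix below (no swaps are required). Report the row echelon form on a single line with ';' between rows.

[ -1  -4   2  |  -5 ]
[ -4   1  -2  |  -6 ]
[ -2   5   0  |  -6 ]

Forward elimination:
R2 <- R2 - (4)*R1:  [   0   17  -10   14 ]
R3 <- R3 - (2)*R1:  [  0  13  -4   4 ]
R3 <- R3 - (13/17)*R2:  [       0        0    62/17  -114/17 ]
Row echelon form:
[ -1  -4      2  |       -5 ]
[  0  17    -10  |       14 ]
[  0   0  62/17  |  -114/17 ]

REF = [-1 -4 2 -5; 0 17 -10 14; 0 0 62/17 -114/17]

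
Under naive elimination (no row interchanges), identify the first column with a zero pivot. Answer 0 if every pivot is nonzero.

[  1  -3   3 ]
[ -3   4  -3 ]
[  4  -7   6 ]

first zero-pivot column = 3

Naive forward elimination:
R2 <- R2 - (-3)*R1:  [  0  -5   6 ]
R3 <- R3 - (4)*R1:  [  0   5  -6 ]
R3 <- R3 - (-1)*R2:  [ 0  0  0 ]
Matrix at this point:
[ 1  -3  3 ]
[ 0  -5  6 ]
[ 0   0  0 ]
Pivot entry (3,3) in the last row is zero and there are no rows below to swap with -> zero pivot in column 3 (A is singular).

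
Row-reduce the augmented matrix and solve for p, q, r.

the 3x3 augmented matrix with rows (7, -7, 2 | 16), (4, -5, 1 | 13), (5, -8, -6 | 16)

(-2, -4, 1)

Forward elimination on [A|b]:
R2 <- R2 - (4/7)*R1:  [    0    -1  -1/7  27/7 ]
R3 <- R3 - (5/7)*R1:  [     0     -3  -52/7   32/7 ]
R3 <- R3 - (3)*R2:  [  0   0  -7  -7 ]
Row echelon form:
[ 7  -7     2  |    16 ]
[ 0  -1  -1/7  |  27/7 ]
[ 0   0    -7  |    -7 ]
Back-substitution:
r = (-7) / -7 = 1
q = (27/7 - (-1/7)*(1)) / -1 = -4
p = (16 - (-7)*(-4) - (2)*(1)) / 7 = -2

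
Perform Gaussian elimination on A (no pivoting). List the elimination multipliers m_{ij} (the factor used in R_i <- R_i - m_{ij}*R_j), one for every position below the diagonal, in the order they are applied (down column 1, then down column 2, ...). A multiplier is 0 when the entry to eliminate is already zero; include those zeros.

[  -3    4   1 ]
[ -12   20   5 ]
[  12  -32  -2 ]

Forward elimination:
R2 <- R2 - (4)*R1:  [ 0  4  1 ]
R3 <- R3 - (-4)*R1:  [   0  -16    2 ]
R3 <- R3 - (-4)*R2:  [ 0  0  6 ]
Multipliers (in order of application): m_{21} = 4, m_{31} = -4, m_{32} = -4

multipliers: 4, -4, -4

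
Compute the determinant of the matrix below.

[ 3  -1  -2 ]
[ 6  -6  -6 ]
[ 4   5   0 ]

Forward elimination:
R2 <- R2 - (2)*R1:  [  0  -4  -2 ]
R3 <- R3 - (4/3)*R1:  [    0  19/3   8/3 ]
R3 <- R3 - (-19/12)*R2:  [    0     0  -1/2 ]
Upper-triangular form:
[ 3  -1    -2 ]
[ 0  -4    -2 ]
[ 0   0  -1/2 ]
det(A) = (-1)^0 * (3) * (-4) * (-1/2) = 6  (0 row swaps -> sign +1)

det(A) = 6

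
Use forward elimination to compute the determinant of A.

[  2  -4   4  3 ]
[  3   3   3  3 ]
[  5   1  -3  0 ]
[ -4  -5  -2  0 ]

det(A) = -474

Forward elimination:
R2 <- R2 - (3/2)*R1:  [    0     9    -3  -3/2 ]
R3 <- R3 - (5/2)*R1:  [     0     11    -13  -15/2 ]
R4 <- R4 - (-2)*R1:  [   0  -13    6    6 ]
R3 <- R3 - (11/9)*R2:  [     0      0  -28/3  -17/3 ]
R4 <- R4 - (-13/9)*R2:  [    0     0   5/3  23/6 ]
R4 <- R4 - (-5/28)*R3:  [     0      0      0  79/28 ]
Upper-triangular form:
[ 2  -4      4      3 ]
[ 0   9     -3   -3/2 ]
[ 0   0  -28/3  -17/3 ]
[ 0   0      0  79/28 ]
det(A) = (-1)^0 * (2) * (9) * (-28/3) * (79/28) = -474  (0 row swaps -> sign +1)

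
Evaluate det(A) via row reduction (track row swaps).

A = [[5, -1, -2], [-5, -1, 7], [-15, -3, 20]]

det(A) = 10

Forward elimination:
R2 <- R2 - (-1)*R1:  [  0  -2   5 ]
R3 <- R3 - (-3)*R1:  [  0  -6  14 ]
R3 <- R3 - (3)*R2:  [  0   0  -1 ]
Upper-triangular form:
[ 5  -1  -2 ]
[ 0  -2   5 ]
[ 0   0  -1 ]
det(A) = (-1)^0 * (5) * (-2) * (-1) = 10  (0 row swaps -> sign +1)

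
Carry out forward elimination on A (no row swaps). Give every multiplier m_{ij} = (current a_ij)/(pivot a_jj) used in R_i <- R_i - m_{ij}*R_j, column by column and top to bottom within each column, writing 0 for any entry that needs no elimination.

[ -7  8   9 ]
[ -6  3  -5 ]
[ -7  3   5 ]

Forward elimination:
R2 <- R2 - (6/7)*R1:  [     0  -27/7  -89/7 ]
R3 <- R3 - (1)*R1:  [  0  -5  -4 ]
R3 <- R3 - (35/27)*R2:  [      0       0  337/27 ]
Multipliers (in order of application): m_{21} = 6/7, m_{31} = 1, m_{32} = 35/27

multipliers: 6/7, 1, 35/27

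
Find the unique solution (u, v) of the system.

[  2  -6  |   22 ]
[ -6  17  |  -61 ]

(-4, -5)

Forward elimination on [A|b]:
R2 <- R2 - (-3)*R1:  [  0  -1   5 ]
Row echelon form:
[ 2  -6  |  22 ]
[ 0  -1  |   5 ]
Back-substitution:
v = (5) / -1 = -5
u = (22 - (-6)*(-5)) / 2 = -4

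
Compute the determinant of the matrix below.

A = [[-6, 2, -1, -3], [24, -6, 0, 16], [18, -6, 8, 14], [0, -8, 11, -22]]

Forward elimination:
R2 <- R2 - (-4)*R1:  [  0   2  -4   4 ]
R3 <- R3 - (-3)*R1:  [ 0  0  5  5 ]
R4 <- R4 - (-4)*R2:  [  0   0  -5  -6 ]
R4 <- R4 - (-1)*R3:  [  0   0   0  -1 ]
Upper-triangular form:
[ -6  2  -1  -3 ]
[  0  2  -4   4 ]
[  0  0   5   5 ]
[  0  0   0  -1 ]
det(A) = (-1)^0 * (-6) * (2) * (5) * (-1) = 60  (0 row swaps -> sign +1)

det(A) = 60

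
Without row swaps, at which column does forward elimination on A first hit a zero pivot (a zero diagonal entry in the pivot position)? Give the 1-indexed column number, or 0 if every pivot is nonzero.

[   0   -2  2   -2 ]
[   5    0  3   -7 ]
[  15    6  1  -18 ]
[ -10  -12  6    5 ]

first zero-pivot column = 1

Naive forward elimination:
Pivot entry (1,1) is zero but row 2 has 5 in column 1 -> naive elimination stops; a row interchange (e.g. R1 <-> R2) would be required here.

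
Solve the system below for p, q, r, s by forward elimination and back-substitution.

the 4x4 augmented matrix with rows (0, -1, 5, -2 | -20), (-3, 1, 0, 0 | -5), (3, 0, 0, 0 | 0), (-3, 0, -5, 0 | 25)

Forward elimination on [A|b]:
R1 <-> R2   (pivot in column 1 was zero)
[ -3   1   0   0   -5 ]
[  0  -1   5  -2  -20 ]
[  3   0   0   0    0 ]
[ -3   0  -5   0   25 ]
R3 <- R3 - (-1)*R1:  [  0   1   0   0  -5 ]
R4 <- R4 - (1)*R1:  [  0  -1  -5   0  30 ]
R3 <- R3 - (-1)*R2:  [   0    0    5   -2  -25 ]
R4 <- R4 - (1)*R2:  [   0    0  -10    2   50 ]
R4 <- R4 - (-2)*R3:  [  0   0   0  -2   0 ]
Row echelon form:
[ -3   1  0   0  |   -5 ]
[  0  -1  5  -2  |  -20 ]
[  0   0  5  -2  |  -25 ]
[  0   0  0  -2  |    0 ]
Back-substitution:
s = (0) / -2 = 0
r = (-25 - (-2)*(0)) / 5 = -5
q = (-20 - (5)*(-5) - (-2)*(0)) / -1 = -5
p = (-5 - (1)*(-5)) / -3 = 0

(0, -5, -5, 0)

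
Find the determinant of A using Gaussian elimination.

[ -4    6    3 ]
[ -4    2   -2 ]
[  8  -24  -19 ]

Forward elimination:
R2 <- R2 - (1)*R1:  [  0  -4  -5 ]
R3 <- R3 - (-2)*R1:  [   0  -12  -13 ]
R3 <- R3 - (3)*R2:  [ 0  0  2 ]
Upper-triangular form:
[ -4   6   3 ]
[  0  -4  -5 ]
[  0   0   2 ]
det(A) = (-1)^0 * (-4) * (-4) * (2) = 32  (0 row swaps -> sign +1)

det(A) = 32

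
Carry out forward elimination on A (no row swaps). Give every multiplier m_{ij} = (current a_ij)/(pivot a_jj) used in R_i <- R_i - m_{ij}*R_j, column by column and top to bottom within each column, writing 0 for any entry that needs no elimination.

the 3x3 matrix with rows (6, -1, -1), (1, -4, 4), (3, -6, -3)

multipliers: 1/6, 1/2, 33/23

Forward elimination:
R2 <- R2 - (1/6)*R1:  [     0  -23/6   25/6 ]
R3 <- R3 - (1/2)*R1:  [     0  -11/2   -5/2 ]
R3 <- R3 - (33/23)*R2:  [       0        0  -195/23 ]
Multipliers (in order of application): m_{21} = 1/6, m_{31} = 1/2, m_{32} = 33/23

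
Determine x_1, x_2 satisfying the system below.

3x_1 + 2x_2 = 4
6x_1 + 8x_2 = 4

Forward elimination on [A|b]:
R2 <- R2 - (2)*R1:  [  0   4  -4 ]
Row echelon form:
[ 3  2  |   4 ]
[ 0  4  |  -4 ]
Back-substitution:
x_2 = (-4) / 4 = -1
x_1 = (4 - (2)*(-1)) / 3 = 2

(2, -1)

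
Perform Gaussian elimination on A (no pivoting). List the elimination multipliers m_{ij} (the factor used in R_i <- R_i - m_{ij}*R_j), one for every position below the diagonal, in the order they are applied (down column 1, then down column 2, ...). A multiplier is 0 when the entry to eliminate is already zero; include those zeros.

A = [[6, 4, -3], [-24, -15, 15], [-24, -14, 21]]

Forward elimination:
R2 <- R2 - (-4)*R1:  [ 0  1  3 ]
R3 <- R3 - (-4)*R1:  [ 0  2  9 ]
R3 <- R3 - (2)*R2:  [ 0  0  3 ]
Multipliers (in order of application): m_{21} = -4, m_{31} = -4, m_{32} = 2

multipliers: -4, -4, 2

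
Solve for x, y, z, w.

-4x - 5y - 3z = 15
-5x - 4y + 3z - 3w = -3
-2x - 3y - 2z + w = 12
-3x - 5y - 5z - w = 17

Forward elimination on [A|b]:
R2 <- R2 - (5/4)*R1:  [     0    9/4   27/4     -3  -87/4 ]
R3 <- R3 - (1/2)*R1:  [    0  -1/2  -1/2     1   9/2 ]
R4 <- R4 - (3/4)*R1:  [     0   -5/4  -11/4     -1   23/4 ]
R3 <- R3 - (-2/9)*R2:  [    0     0     1   1/3  -1/3 ]
R4 <- R4 - (-5/9)*R2:  [     0      0      1   -8/3  -19/3 ]
R4 <- R4 - (1)*R3:  [  0   0   0  -3  -6 ]
Row echelon form:
[ -4   -5    -3    0  |     15 ]
[  0  9/4  27/4   -3  |  -87/4 ]
[  0    0     1  1/3  |   -1/3 ]
[  0    0     0   -3  |     -6 ]
Back-substitution:
w = (-6) / -3 = 2
z = (-1/3 - (1/3)*(2)) / 1 = -1
y = (-87/4 - (27/4)*(-1) - (-3)*(2)) / (9/4) = -4
x = (15 - (-5)*(-4) - (-3)*(-1)) / -4 = 2

(2, -4, -1, 2)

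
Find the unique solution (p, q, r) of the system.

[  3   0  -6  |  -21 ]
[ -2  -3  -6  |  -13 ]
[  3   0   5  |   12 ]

(-1, -1, 3)

Forward elimination on [A|b]:
R2 <- R2 - (-2/3)*R1:  [   0   -3  -10  -27 ]
R3 <- R3 - (1)*R1:  [  0   0  11  33 ]
Row echelon form:
[ 3   0   -6  |  -21 ]
[ 0  -3  -10  |  -27 ]
[ 0   0   11  |   33 ]
Back-substitution:
r = (33) / 11 = 3
q = (-27 - (-10)*(3)) / -3 = -1
p = (-21 - (-6)*(3)) / 3 = -1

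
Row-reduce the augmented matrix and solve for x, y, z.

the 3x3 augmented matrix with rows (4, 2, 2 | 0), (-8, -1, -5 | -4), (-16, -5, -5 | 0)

Forward elimination on [A|b]:
R2 <- R2 - (-2)*R1:  [  0   3  -1  -4 ]
R3 <- R3 - (-4)*R1:  [ 0  3  3  0 ]
R3 <- R3 - (1)*R2:  [ 0  0  4  4 ]
Row echelon form:
[ 4  2   2  |   0 ]
[ 0  3  -1  |  -4 ]
[ 0  0   4  |   4 ]
Back-substitution:
z = (4) / 4 = 1
y = (-4 - (-1)*(1)) / 3 = -1
x = (0 - (2)*(-1) - (2)*(1)) / 4 = 0

(0, -1, 1)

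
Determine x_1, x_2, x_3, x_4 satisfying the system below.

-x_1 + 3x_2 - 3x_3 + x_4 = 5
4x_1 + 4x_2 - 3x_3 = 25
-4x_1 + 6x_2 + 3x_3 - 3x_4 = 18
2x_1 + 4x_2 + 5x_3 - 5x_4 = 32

(3, 4, 1, -1)

Forward elimination on [A|b]:
R2 <- R2 - (-4)*R1:  [   0   16  -15    4   45 ]
R3 <- R3 - (4)*R1:  [  0  -6  15  -7  -2 ]
R4 <- R4 - (-2)*R1:  [  0  10  -1  -3  42 ]
R3 <- R3 - (-3/8)*R2:  [     0      0   75/8  -11/2  119/8 ]
R4 <- R4 - (5/8)*R2:  [     0      0   67/8  -11/2  111/8 ]
R4 <- R4 - (67/75)*R3:  [      0       0       0  -44/75   44/75 ]
Row echelon form:
[ -1   3    -3       1  |      5 ]
[  0  16   -15       4  |     45 ]
[  0   0  75/8   -11/2  |  119/8 ]
[  0   0     0  -44/75  |  44/75 ]
Back-substitution:
x_4 = (44/75) / (-44/75) = -1
x_3 = (119/8 - (-11/2)*(-1)) / (75/8) = 1
x_2 = (45 - (-15)*(1) - (4)*(-1)) / 16 = 4
x_1 = (5 - (3)*(4) - (-3)*(1) - (1)*(-1)) / -1 = 3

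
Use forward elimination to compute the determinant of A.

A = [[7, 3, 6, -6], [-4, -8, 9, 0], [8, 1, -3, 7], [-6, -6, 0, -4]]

det(A) = -5784

Forward elimination:
R2 <- R2 - (-4/7)*R1:  [     0  -44/7   87/7  -24/7 ]
R3 <- R3 - (8/7)*R1:  [     0  -17/7  -69/7   97/7 ]
R4 <- R4 - (-6/7)*R1:  [     0  -24/7   36/7  -64/7 ]
R3 <- R3 - (17/44)*R2:  [       0        0  -645/44   167/11 ]
R4 <- R4 - (6/11)*R2:  [      0       0  -18/11  -80/11 ]
R4 <- R4 - (24/215)*R3:  [         0          0          0  -1928/215 ]
Upper-triangular form:
[ 7      3        6         -6 ]
[ 0  -44/7     87/7      -24/7 ]
[ 0      0  -645/44     167/11 ]
[ 0      0        0  -1928/215 ]
det(A) = (-1)^0 * (7) * (-44/7) * (-645/44) * (-1928/215) = -5784  (0 row swaps -> sign +1)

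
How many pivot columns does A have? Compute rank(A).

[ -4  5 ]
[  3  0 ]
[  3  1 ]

Row reduction:
R2 <- R2 - (-3/4)*R1:  [    0  15/4 ]
R3 <- R3 - (-3/4)*R1:  [    0  19/4 ]
R3 <- R3 - (19/15)*R2:  [ 0  0 ]
Row echelon form:
[ -4     5 ]
[  0  15/4 ]
[  0     0 ]
Nonzero rows / pivot columns: 2

rank(A) = 2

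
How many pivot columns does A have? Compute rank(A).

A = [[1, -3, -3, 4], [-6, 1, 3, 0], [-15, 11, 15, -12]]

rank(A) = 2

Row reduction:
R2 <- R2 - (-6)*R1:  [   0  -17  -15   24 ]
R3 <- R3 - (-15)*R1:  [   0  -34  -30   48 ]
R3 <- R3 - (2)*R2:  [ 0  0  0  0 ]
Row echelon form:
[ 1   -3   -3   4 ]
[ 0  -17  -15  24 ]
[ 0    0    0   0 ]
Nonzero rows / pivot columns: 2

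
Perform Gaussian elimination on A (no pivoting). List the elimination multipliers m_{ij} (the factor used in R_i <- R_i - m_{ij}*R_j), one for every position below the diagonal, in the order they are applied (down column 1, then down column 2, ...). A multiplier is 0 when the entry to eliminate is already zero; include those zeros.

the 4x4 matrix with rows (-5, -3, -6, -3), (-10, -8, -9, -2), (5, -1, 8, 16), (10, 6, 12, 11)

Forward elimination:
R2 <- R2 - (2)*R1:  [  0  -2   3   4 ]
R3 <- R3 - (-1)*R1:  [  0  -4   2  13 ]
R4 <- R4 - (-2)*R1:  [ 0  0  0  5 ]
R3 <- R3 - (2)*R2:  [  0   0  -4   5 ]
R4: entry in column 2 is already 0 -> m_{42} = 0 (no row operation needed)
R4: entry in column 3 is already 0 -> m_{43} = 0 (no row operation needed)
Multipliers (in order of application): m_{21} = 2, m_{31} = -1, m_{41} = -2, m_{32} = 2, m_{42} = 0, m_{43} = 0

multipliers: 2, -1, -2, 2, 0, 0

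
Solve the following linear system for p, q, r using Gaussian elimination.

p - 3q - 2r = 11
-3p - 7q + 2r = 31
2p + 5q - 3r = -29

Forward elimination on [A|b]:
R2 <- R2 - (-3)*R1:  [   0  -16   -4   64 ]
R3 <- R3 - (2)*R1:  [   0   11    1  -51 ]
R3 <- R3 - (-11/16)*R2:  [    0     0  -7/4    -7 ]
Row echelon form:
[ 1   -3    -2  |  11 ]
[ 0  -16    -4  |  64 ]
[ 0    0  -7/4  |  -7 ]
Back-substitution:
r = (-7) / (-7/4) = 4
q = (64 - (-4)*(4)) / -16 = -5
p = (11 - (-3)*(-5) - (-2)*(4)) / 1 = 4

(4, -5, 4)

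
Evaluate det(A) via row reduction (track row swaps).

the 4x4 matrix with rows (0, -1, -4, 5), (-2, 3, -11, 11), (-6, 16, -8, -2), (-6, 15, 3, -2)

Forward elimination:
R1 <-> R2   (pivot in column 1 was zero)
[ -2   3  -11  11 ]
[  0  -1   -4   5 ]
[ -6  16   -8  -2 ]
[ -6  15    3  -2 ]
R3 <- R3 - (3)*R1:  [   0    7   25  -35 ]
R4 <- R4 - (3)*R1:  [   0    6   36  -35 ]
R3 <- R3 - (-7)*R2:  [  0   0  -3   0 ]
R4 <- R4 - (-6)*R2:  [  0   0  12  -5 ]
R4 <- R4 - (-4)*R3:  [  0   0   0  -5 ]
Upper-triangular form:
[ -2   3  -11  11 ]
[  0  -1   -4   5 ]
[  0   0   -3   0 ]
[  0   0    0  -5 ]
det(A) = (-1)^1 * (-2) * (-1) * (-3) * (-5) = -30  (1 row swap -> sign -1)

det(A) = -30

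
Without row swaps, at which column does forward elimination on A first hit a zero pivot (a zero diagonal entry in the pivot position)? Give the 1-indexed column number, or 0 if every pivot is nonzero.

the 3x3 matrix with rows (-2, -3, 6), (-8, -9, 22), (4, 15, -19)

first zero-pivot column = 0

Naive forward elimination:
R2 <- R2 - (4)*R1:  [  0   3  -2 ]
R3 <- R3 - (-2)*R1:  [  0   9  -7 ]
R3 <- R3 - (3)*R2:  [  0   0  -1 ]
All pivots nonzero; naive elimination completes without hitting a zero pivot.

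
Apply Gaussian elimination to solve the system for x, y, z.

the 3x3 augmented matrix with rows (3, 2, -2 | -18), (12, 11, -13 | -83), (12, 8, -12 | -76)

(-4, -2, 1)

Forward elimination on [A|b]:
R2 <- R2 - (4)*R1:  [   0    3   -5  -11 ]
R3 <- R3 - (4)*R1:  [  0   0  -4  -4 ]
Row echelon form:
[ 3  2  -2  |  -18 ]
[ 0  3  -5  |  -11 ]
[ 0  0  -4  |   -4 ]
Back-substitution:
z = (-4) / -4 = 1
y = (-11 - (-5)*(1)) / 3 = -2
x = (-18 - (2)*(-2) - (-2)*(1)) / 3 = -4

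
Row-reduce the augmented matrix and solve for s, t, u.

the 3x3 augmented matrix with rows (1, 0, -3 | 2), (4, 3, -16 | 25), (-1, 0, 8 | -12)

(-4, 3, -2)

Forward elimination on [A|b]:
R2 <- R2 - (4)*R1:  [  0   3  -4  17 ]
R3 <- R3 - (-1)*R1:  [   0    0    5  -10 ]
Row echelon form:
[ 1  0  -3  |    2 ]
[ 0  3  -4  |   17 ]
[ 0  0   5  |  -10 ]
Back-substitution:
u = (-10) / 5 = -2
t = (17 - (-4)*(-2)) / 3 = 3
s = (2 - (-3)*(-2)) / 1 = -4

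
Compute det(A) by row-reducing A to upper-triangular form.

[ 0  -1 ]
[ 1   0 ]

Forward elimination:
R1 <-> R2   (pivot in column 1 was zero)
[ 1   0 ]
[ 0  -1 ]
Upper-triangular form:
[ 1   0 ]
[ 0  -1 ]
det(A) = (-1)^1 * (1) * (-1) = 1  (1 row swap -> sign -1)

det(A) = 1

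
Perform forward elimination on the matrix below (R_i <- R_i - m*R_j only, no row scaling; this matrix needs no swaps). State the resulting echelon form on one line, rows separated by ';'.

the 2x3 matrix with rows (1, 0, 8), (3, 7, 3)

Forward elimination:
R2 <- R2 - (3)*R1:  [   0    7  -21 ]
Row echelon form:
[ 1  0    8 ]
[ 0  7  -21 ]

REF = [1 0 8; 0 7 -21]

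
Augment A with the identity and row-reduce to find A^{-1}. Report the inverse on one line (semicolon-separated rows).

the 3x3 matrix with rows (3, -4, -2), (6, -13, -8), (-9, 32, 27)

inverse = [19/15 -44/75 -2/25; 6/5 -21/25 -4/25; -1 4/5 1/5]

Gauss-Jordan on [A | I]:
R1 <- (1/3)*R1:  [    1  -4/3  -2/3  |   1/3     0     0 ]
R2 <- R2 - (6)*R1:  [  0  -5  -4  |  -2   1   0 ]
R3 <- R3 - (-9)*R1:  [  0  20  21  |   3   0   1 ]
R2 <- (1/-5)*R2:  [    0     1   4/5  |   2/5  -1/5     0 ]
R1 <- R1 - (-4/3)*R2:  [     1      0    2/5  |  13/15  -4/15      0 ]
R3 <- R3 - (20)*R2:  [  0   0   5  |  -5   4   1 ]
R3 <- (1/5)*R3:  [   0    0    1  |   -1  4/5  1/5 ]
R1 <- R1 - (2/5)*R3:  [      1       0       0  |   19/15  -44/75   -2/25 ]
R2 <- R2 - (4/5)*R3:  [      0       1       0  |     6/5  -21/25   -4/25 ]
Right block of [I | A^{-1}] is the inverse:
[ 19/15  -44/75  -2/25 ]
[   6/5  -21/25  -4/25 ]
[    -1     4/5    1/5 ]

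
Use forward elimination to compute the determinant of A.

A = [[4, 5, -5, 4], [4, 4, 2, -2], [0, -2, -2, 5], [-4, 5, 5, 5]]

det(A) = 1496

Forward elimination:
R2 <- R2 - (1)*R1:  [  0  -1   7  -6 ]
R4 <- R4 - (-1)*R1:  [  0  10   0   9 ]
R3 <- R3 - (2)*R2:  [   0    0  -16   17 ]
R4 <- R4 - (-10)*R2:  [   0    0   70  -51 ]
R4 <- R4 - (-35/8)*R3:  [     0      0      0  187/8 ]
Upper-triangular form:
[ 4   5   -5      4 ]
[ 0  -1    7     -6 ]
[ 0   0  -16     17 ]
[ 0   0    0  187/8 ]
det(A) = (-1)^0 * (4) * (-1) * (-16) * (187/8) = 1496  (0 row swaps -> sign +1)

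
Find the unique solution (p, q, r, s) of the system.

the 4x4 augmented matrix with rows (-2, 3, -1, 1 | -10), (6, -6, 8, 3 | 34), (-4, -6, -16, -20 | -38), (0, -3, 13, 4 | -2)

Forward elimination on [A|b]:
R2 <- R2 - (-3)*R1:  [ 0  3  5  6  4 ]
R3 <- R3 - (2)*R1:  [   0  -12  -14  -22  -18 ]
R3 <- R3 - (-4)*R2:  [  0   0   6   2  -2 ]
R4 <- R4 - (-1)*R2:  [  0   0  18  10   2 ]
R4 <- R4 - (3)*R3:  [ 0  0  0  4  8 ]
Row echelon form:
[ -2  3  -1  1  |  -10 ]
[  0  3   5  6  |    4 ]
[  0  0   6  2  |   -2 ]
[  0  0   0  4  |    8 ]
Back-substitution:
s = (8) / 4 = 2
r = (-2 - (2)*(2)) / 6 = -1
q = (4 - (5)*(-1) - (6)*(2)) / 3 = -1
p = (-10 - (3)*(-1) - (-1)*(-1) - (1)*(2)) / -2 = 5

(5, -1, -1, 2)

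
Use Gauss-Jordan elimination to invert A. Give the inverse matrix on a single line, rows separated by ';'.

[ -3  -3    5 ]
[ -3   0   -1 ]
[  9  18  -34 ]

Gauss-Jordan on [A | I]:
R1 <- (1/-3)*R1:  [    1     1  -5/3  |  -1/3     0     0 ]
R2 <- R2 - (-3)*R1:  [  0   3  -6  |  -1   1   0 ]
R3 <- R3 - (9)*R1:  [   0    9  -19  |    3    0    1 ]
R2 <- (1/3)*R2:  [    0     1    -2  |  -1/3   1/3     0 ]
R1 <- R1 - (1)*R2:  [    1     0   1/3  |     0  -1/3     0 ]
R3 <- R3 - (9)*R2:  [  0   0  -1  |   6  -3   1 ]
R3 <- (1/-1)*R3:  [  0   0   1  |  -6   3  -1 ]
R1 <- R1 - (1/3)*R3:  [    1     0     0  |     2  -4/3   1/3 ]
R2 <- R2 - (-2)*R3:  [     0      1      0  |  -37/3   19/3     -2 ]
Right block of [I | A^{-1}] is the inverse:
[     2  -4/3  1/3 ]
[ -37/3  19/3   -2 ]
[    -6     3   -1 ]

inverse = [2 -4/3 1/3; -37/3 19/3 -2; -6 3 -1]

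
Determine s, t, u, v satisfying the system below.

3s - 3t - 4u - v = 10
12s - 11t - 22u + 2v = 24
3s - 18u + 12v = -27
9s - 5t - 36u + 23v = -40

Forward elimination on [A|b]:
R2 <- R2 - (4)*R1:  [   0    1   -6    6  -16 ]
R3 <- R3 - (1)*R1:  [   0    3  -14   13  -37 ]
R4 <- R4 - (3)*R1:  [   0    4  -24   26  -70 ]
R3 <- R3 - (3)*R2:  [  0   0   4  -5  11 ]
R4 <- R4 - (4)*R2:  [  0   0   0   2  -6 ]
Row echelon form:
[ 3  -3  -4  -1  |   10 ]
[ 0   1  -6   6  |  -16 ]
[ 0   0   4  -5  |   11 ]
[ 0   0   0   2  |   -6 ]
Back-substitution:
v = (-6) / 2 = -3
u = (11 - (-5)*(-3)) / 4 = -1
t = (-16 - (-6)*(-1) - (6)*(-3)) / 1 = -4
s = (10 - (-3)*(-4) - (-4)*(-1) - (-1)*(-3)) / 3 = -3

(-3, -4, -1, -3)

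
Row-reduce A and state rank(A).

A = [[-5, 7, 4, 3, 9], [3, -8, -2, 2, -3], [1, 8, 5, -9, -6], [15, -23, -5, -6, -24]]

Row reduction:
R2 <- R2 - (-3/5)*R1:  [     0  -19/5    2/5   19/5   12/5 ]
R3 <- R3 - (-1/5)*R1:  [     0   47/5   29/5  -42/5  -21/5 ]
R4 <- R4 - (-3)*R1:  [  0  -2   7   3   3 ]
R3 <- R3 - (-47/19)*R2:  [      0       0  129/19       1   33/19 ]
R4 <- R4 - (10/19)*R2:  [      0       0  129/19       1   33/19 ]
R4 <- R4 - (1)*R3:  [ 0  0  0  0  0 ]
Row echelon form:
[ -5      7       4     3      9 ]
[  0  -19/5     2/5  19/5   12/5 ]
[  0      0  129/19     1  33/19 ]
[  0      0       0     0      0 ]
Nonzero rows / pivot columns: 3

rank(A) = 3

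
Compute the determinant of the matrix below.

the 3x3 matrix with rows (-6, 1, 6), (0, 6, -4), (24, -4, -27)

Forward elimination:
R3 <- R3 - (-4)*R1:  [  0   0  -3 ]
Upper-triangular form:
[ -6  1   6 ]
[  0  6  -4 ]
[  0  0  -3 ]
det(A) = (-1)^0 * (-6) * (6) * (-3) = 108  (0 row swaps -> sign +1)

det(A) = 108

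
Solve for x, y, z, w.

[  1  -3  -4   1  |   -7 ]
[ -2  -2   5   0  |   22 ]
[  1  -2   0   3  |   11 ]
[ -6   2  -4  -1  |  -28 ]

(1, -2, 4, 2)

Forward elimination on [A|b]:
R2 <- R2 - (-2)*R1:  [  0  -8  -3   2   8 ]
R3 <- R3 - (1)*R1:  [  0   1   4   2  18 ]
R4 <- R4 - (-6)*R1:  [   0  -16  -28    5  -70 ]
R3 <- R3 - (-1/8)*R2:  [    0     0  29/8   9/4    19 ]
R4 <- R4 - (2)*R2:  [   0    0  -22    1  -86 ]
R4 <- R4 - (-176/29)*R3:  [      0       0       0  425/29  850/29 ]
Row echelon form:
[ 1  -3    -4       1  |      -7 ]
[ 0  -8    -3       2  |       8 ]
[ 0   0  29/8     9/4  |      19 ]
[ 0   0     0  425/29  |  850/29 ]
Back-substitution:
w = (850/29) / (425/29) = 2
z = (19 - (9/4)*(2)) / (29/8) = 4
y = (8 - (-3)*(4) - (2)*(2)) / -8 = -2
x = (-7 - (-3)*(-2) - (-4)*(4) - (1)*(2)) / 1 = 1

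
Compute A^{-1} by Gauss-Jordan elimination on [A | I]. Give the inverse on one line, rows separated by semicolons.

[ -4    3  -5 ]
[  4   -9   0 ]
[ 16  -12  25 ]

Gauss-Jordan on [A | I]:
R1 <- (1/-4)*R1:  [    1  -3/4   5/4  |  -1/4     0     0 ]
R2 <- R2 - (4)*R1:  [  0  -6  -5  |   1   1   0 ]
R3 <- R3 - (16)*R1:  [ 0  0  5  |  4  0  1 ]
R2 <- (1/-6)*R2:  [    0     1   5/6  |  -1/6  -1/6     0 ]
R1 <- R1 - (-3/4)*R2:  [    1     0  15/8  |  -3/8  -1/8     0 ]
R3 <- (1/5)*R3:  [   0    0    1  |  4/5    0  1/5 ]
R1 <- R1 - (15/8)*R3:  [     1      0      0  |  -15/8   -1/8   -3/8 ]
R2 <- R2 - (5/6)*R3:  [    0     1     0  |  -5/6  -1/6  -1/6 ]
Right block of [I | A^{-1}] is the inverse:
[ -15/8  -1/8  -3/8 ]
[  -5/6  -1/6  -1/6 ]
[   4/5     0   1/5 ]

inverse = [-15/8 -1/8 -3/8; -5/6 -1/6 -1/6; 4/5 0 1/5]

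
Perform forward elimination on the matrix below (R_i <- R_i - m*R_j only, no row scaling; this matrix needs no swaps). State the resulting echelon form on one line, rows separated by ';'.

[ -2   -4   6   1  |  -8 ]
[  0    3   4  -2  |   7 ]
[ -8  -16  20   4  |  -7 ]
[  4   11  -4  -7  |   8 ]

Forward elimination:
R3 <- R3 - (4)*R1:  [  0   0  -4   0  25 ]
R4 <- R4 - (-2)*R1:  [  0   3   8  -5  -8 ]
R4 <- R4 - (1)*R2:  [   0    0    4   -3  -15 ]
R4 <- R4 - (-1)*R3:  [  0   0   0  -3  10 ]
Row echelon form:
[ -2  -4   6   1  |  -8 ]
[  0   3   4  -2  |   7 ]
[  0   0  -4   0  |  25 ]
[  0   0   0  -3  |  10 ]

REF = [-2 -4 6 1 -8; 0 3 4 -2 7; 0 0 -4 0 25; 0 0 0 -3 10]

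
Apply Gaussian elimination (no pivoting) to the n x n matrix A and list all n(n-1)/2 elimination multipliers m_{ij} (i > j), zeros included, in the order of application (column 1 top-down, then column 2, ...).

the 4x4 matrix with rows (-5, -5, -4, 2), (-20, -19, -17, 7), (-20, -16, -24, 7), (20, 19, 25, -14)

multipliers: 4, 4, -4, 4, -1, -2

Forward elimination:
R2 <- R2 - (4)*R1:  [  0   1  -1  -1 ]
R3 <- R3 - (4)*R1:  [  0   4  -8  -1 ]
R4 <- R4 - (-4)*R1:  [  0  -1   9  -6 ]
R3 <- R3 - (4)*R2:  [  0   0  -4   3 ]
R4 <- R4 - (-1)*R2:  [  0   0   8  -7 ]
R4 <- R4 - (-2)*R3:  [  0   0   0  -1 ]
Multipliers (in order of application): m_{21} = 4, m_{31} = 4, m_{41} = -4, m_{32} = 4, m_{42} = -1, m_{43} = -2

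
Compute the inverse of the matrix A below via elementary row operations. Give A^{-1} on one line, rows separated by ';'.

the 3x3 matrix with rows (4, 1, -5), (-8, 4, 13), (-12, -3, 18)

Gauss-Jordan on [A | I]:
R1 <- (1/4)*R1:  [    1   1/4  -5/4  |   1/4     0     0 ]
R2 <- R2 - (-8)*R1:  [ 0  6  3  |  2  1  0 ]
R3 <- R3 - (-12)*R1:  [ 0  0  3  |  3  0  1 ]
R2 <- (1/6)*R2:  [   0    1  1/2  |  1/3  1/6    0 ]
R1 <- R1 - (1/4)*R2:  [     1      0  -11/8  |    1/6  -1/24      0 ]
R3 <- (1/3)*R3:  [   0    0    1  |    1    0  1/3 ]
R1 <- R1 - (-11/8)*R3:  [     1      0      0  |  37/24  -1/24  11/24 ]
R2 <- R2 - (1/2)*R3:  [    0     1     0  |  -1/6   1/6  -1/6 ]
Right block of [I | A^{-1}] is the inverse:
[ 37/24  -1/24  11/24 ]
[  -1/6    1/6   -1/6 ]
[     1      0    1/3 ]

inverse = [37/24 -1/24 11/24; -1/6 1/6 -1/6; 1 0 1/3]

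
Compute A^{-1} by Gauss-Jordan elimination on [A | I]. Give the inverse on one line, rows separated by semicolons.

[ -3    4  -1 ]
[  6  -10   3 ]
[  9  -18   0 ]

inverse = [-3/2 -1/2 -1/18; -3/4 -1/4 -1/12; 1/2 1/2 -1/6]

Gauss-Jordan on [A | I]:
R1 <- (1/-3)*R1:  [    1  -4/3   1/3  |  -1/3     0     0 ]
R2 <- R2 - (6)*R1:  [  0  -2   1  |   2   1   0 ]
R3 <- R3 - (9)*R1:  [  0  -6  -3  |   3   0   1 ]
R2 <- (1/-2)*R2:  [    0     1  -1/2  |    -1  -1/2     0 ]
R1 <- R1 - (-4/3)*R2:  [    1     0  -1/3  |  -5/3  -2/3     0 ]
R3 <- R3 - (-6)*R2:  [  0   0  -6  |  -3  -3   1 ]
R3 <- (1/-6)*R3:  [    0     0     1  |   1/2   1/2  -1/6 ]
R1 <- R1 - (-1/3)*R3:  [     1      0      0  |   -3/2   -1/2  -1/18 ]
R2 <- R2 - (-1/2)*R3:  [     0      1      0  |   -3/4   -1/4  -1/12 ]
Right block of [I | A^{-1}] is the inverse:
[ -3/2  -1/2  -1/18 ]
[ -3/4  -1/4  -1/12 ]
[  1/2   1/2   -1/6 ]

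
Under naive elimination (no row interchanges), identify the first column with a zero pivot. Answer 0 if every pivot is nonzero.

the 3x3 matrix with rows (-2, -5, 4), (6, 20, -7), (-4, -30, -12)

first zero-pivot column = 3

Naive forward elimination:
R2 <- R2 - (-3)*R1:  [ 0  5  5 ]
R3 <- R3 - (2)*R1:  [   0  -20  -20 ]
R3 <- R3 - (-4)*R2:  [ 0  0  0 ]
Matrix at this point:
[ -2  -5  4 ]
[  0   5  5 ]
[  0   0  0 ]
Pivot entry (3,3) in the last row is zero and there are no rows below to swap with -> zero pivot in column 3 (A is singular).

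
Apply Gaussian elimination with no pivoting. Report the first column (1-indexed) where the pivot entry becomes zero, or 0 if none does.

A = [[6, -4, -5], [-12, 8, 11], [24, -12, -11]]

first zero-pivot column = 2

Naive forward elimination:
R2 <- R2 - (-2)*R1:  [ 0  0  1 ]
R3 <- R3 - (4)*R1:  [ 0  4  9 ]
Matrix at this point:
[ 6  -4  -5 ]
[ 0   0   1 ]
[ 0   4   9 ]
Pivot entry (2,2) is zero but row 3 has 4 in column 2 -> naive elimination stops; a row interchange (e.g. R2 <-> R3) would be required here.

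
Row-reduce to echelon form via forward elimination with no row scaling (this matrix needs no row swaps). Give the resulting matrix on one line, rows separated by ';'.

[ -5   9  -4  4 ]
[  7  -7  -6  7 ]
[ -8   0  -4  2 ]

REF = [-5 9 -4 4; 0 28/5 -58/5 63/5; 0 0 -192/7 28]

Forward elimination:
R2 <- R2 - (-7/5)*R1:  [     0   28/5  -58/5   63/5 ]
R3 <- R3 - (8/5)*R1:  [     0  -72/5   12/5  -22/5 ]
R3 <- R3 - (-18/7)*R2:  [      0       0  -192/7      28 ]
Row echelon form:
[ -5     9      -4     4 ]
[  0  28/5   -58/5  63/5 ]
[  0     0  -192/7    28 ]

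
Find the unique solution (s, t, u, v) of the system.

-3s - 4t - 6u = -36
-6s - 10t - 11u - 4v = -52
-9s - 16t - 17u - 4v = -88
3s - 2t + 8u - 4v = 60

Forward elimination on [A|b]:
R2 <- R2 - (2)*R1:  [  0  -2   1  -4  20 ]
R3 <- R3 - (3)*R1:  [  0  -4   1  -4  20 ]
R4 <- R4 - (-1)*R1:  [  0  -6   2  -4  24 ]
R3 <- R3 - (2)*R2:  [   0    0   -1    4  -20 ]
R4 <- R4 - (3)*R2:  [   0    0   -1    8  -36 ]
R4 <- R4 - (1)*R3:  [   0    0    0    4  -16 ]
Row echelon form:
[ -3  -4  -6   0  |  -36 ]
[  0  -2   1  -4  |   20 ]
[  0   0  -1   4  |  -20 ]
[  0   0   0   4  |  -16 ]
Back-substitution:
v = (-16) / 4 = -4
u = (-20 - (4)*(-4)) / -1 = 4
t = (20 - (1)*(4) - (-4)*(-4)) / -2 = 0
s = (-36 - (-4)*(0) - (-6)*(4)) / -3 = 4

(4, 0, 4, -4)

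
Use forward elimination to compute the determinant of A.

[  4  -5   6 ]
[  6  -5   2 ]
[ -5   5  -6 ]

Forward elimination:
R2 <- R2 - (3/2)*R1:  [   0  5/2   -7 ]
R3 <- R3 - (-5/4)*R1:  [    0  -5/4   3/2 ]
R3 <- R3 - (-1/2)*R2:  [  0   0  -2 ]
Upper-triangular form:
[ 4   -5   6 ]
[ 0  5/2  -7 ]
[ 0    0  -2 ]
det(A) = (-1)^0 * (4) * (5/2) * (-2) = -20  (0 row swaps -> sign +1)

det(A) = -20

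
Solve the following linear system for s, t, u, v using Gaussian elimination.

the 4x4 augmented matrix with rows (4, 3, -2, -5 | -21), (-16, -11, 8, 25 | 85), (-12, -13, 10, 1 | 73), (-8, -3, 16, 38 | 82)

(0, -4, 2, 1)

Forward elimination on [A|b]:
R2 <- R2 - (-4)*R1:  [ 0  1  0  5  1 ]
R3 <- R3 - (-3)*R1:  [   0   -4    4  -14   10 ]
R4 <- R4 - (-2)*R1:  [  0   3  12  28  40 ]
R3 <- R3 - (-4)*R2:  [  0   0   4   6  14 ]
R4 <- R4 - (3)*R2:  [  0   0  12  13  37 ]
R4 <- R4 - (3)*R3:  [  0   0   0  -5  -5 ]
Row echelon form:
[ 4  3  -2  -5  |  -21 ]
[ 0  1   0   5  |    1 ]
[ 0  0   4   6  |   14 ]
[ 0  0   0  -5  |   -5 ]
Back-substitution:
v = (-5) / -5 = 1
u = (14 - (6)*(1)) / 4 = 2
t = (1 - (5)*(1)) / 1 = -4
s = (-21 - (3)*(-4) - (-2)*(2) - (-5)*(1)) / 4 = 0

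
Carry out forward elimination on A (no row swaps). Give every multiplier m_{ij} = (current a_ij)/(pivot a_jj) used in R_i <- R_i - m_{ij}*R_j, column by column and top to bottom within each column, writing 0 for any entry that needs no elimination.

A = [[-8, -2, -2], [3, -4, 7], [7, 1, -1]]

Forward elimination:
R2 <- R2 - (-3/8)*R1:  [     0  -19/4   25/4 ]
R3 <- R3 - (-7/8)*R1:  [     0   -3/4  -11/4 ]
R3 <- R3 - (3/19)*R2:  [      0       0  -71/19 ]
Multipliers (in order of application): m_{21} = -3/8, m_{31} = -7/8, m_{32} = 3/19

multipliers: -3/8, -7/8, 3/19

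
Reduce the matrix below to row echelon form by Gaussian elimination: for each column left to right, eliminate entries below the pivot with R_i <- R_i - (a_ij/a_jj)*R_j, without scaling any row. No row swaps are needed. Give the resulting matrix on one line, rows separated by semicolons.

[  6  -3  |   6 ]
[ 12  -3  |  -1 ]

Forward elimination:
R2 <- R2 - (2)*R1:  [   0    3  -13 ]
Row echelon form:
[ 6  -3  |    6 ]
[ 0   3  |  -13 ]

REF = [6 -3 6; 0 3 -13]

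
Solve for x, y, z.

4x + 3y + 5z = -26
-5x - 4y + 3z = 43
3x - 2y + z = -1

Forward elimination on [A|b]:
R2 <- R2 - (-5/4)*R1:  [    0  -1/4  37/4  21/2 ]
R3 <- R3 - (3/4)*R1:  [     0  -17/4  -11/4   37/2 ]
R3 <- R3 - (17)*R2:  [    0     0  -160  -160 ]
Row echelon form:
[ 4     3     5  |   -26 ]
[ 0  -1/4  37/4  |  21/2 ]
[ 0     0  -160  |  -160 ]
Back-substitution:
z = (-160) / -160 = 1
y = (21/2 - (37/4)*(1)) / (-1/4) = -5
x = (-26 - (3)*(-5) - (5)*(1)) / 4 = -4

(-4, -5, 1)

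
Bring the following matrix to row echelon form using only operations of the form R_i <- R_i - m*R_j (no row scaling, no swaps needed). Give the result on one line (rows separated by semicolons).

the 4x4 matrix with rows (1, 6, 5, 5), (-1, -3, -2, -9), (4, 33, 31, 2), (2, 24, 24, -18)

REF = [1 6 5 5; 0 3 3 -4; 0 0 2 -6; 0 0 0 -6]

Forward elimination:
R2 <- R2 - (-1)*R1:  [  0   3   3  -4 ]
R3 <- R3 - (4)*R1:  [   0    9   11  -18 ]
R4 <- R4 - (2)*R1:  [   0   12   14  -28 ]
R3 <- R3 - (3)*R2:  [  0   0   2  -6 ]
R4 <- R4 - (4)*R2:  [   0    0    2  -12 ]
R4 <- R4 - (1)*R3:  [  0   0   0  -6 ]
Row echelon form:
[ 1  6  5   5 ]
[ 0  3  3  -4 ]
[ 0  0  2  -6 ]
[ 0  0  0  -6 ]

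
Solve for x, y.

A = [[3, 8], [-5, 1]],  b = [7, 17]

Forward elimination on [A|b]:
R2 <- R2 - (-5/3)*R1:  [    0  43/3  86/3 ]
Row echelon form:
[ 3     8  |     7 ]
[ 0  43/3  |  86/3 ]
Back-substitution:
y = (86/3) / (43/3) = 2
x = (7 - (8)*(2)) / 3 = -3

(-3, 2)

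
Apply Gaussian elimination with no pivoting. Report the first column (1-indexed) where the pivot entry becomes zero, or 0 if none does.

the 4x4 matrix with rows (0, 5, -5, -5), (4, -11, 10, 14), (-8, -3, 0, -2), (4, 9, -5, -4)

Naive forward elimination:
Pivot entry (1,1) is zero but row 2 has 4 in column 1 -> naive elimination stops; a row interchange (e.g. R1 <-> R2) would be required here.

first zero-pivot column = 1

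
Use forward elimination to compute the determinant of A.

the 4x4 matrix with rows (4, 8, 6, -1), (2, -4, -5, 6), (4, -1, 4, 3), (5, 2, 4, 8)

det(A) = -1093

Forward elimination:
R2 <- R2 - (1/2)*R1:  [    0    -8    -8  13/2 ]
R3 <- R3 - (1)*R1:  [  0  -9  -2   4 ]
R4 <- R4 - (5/4)*R1:  [    0    -8  -7/2  37/4 ]
R3 <- R3 - (9/8)*R2:  [      0       0       7  -53/16 ]
R4 <- R4 - (1)*R2:  [    0     0   9/2  11/4 ]
R4 <- R4 - (9/14)*R3:  [        0         0         0  1093/224 ]
Upper-triangular form:
[ 4   8   6        -1 ]
[ 0  -8  -8      13/2 ]
[ 0   0   7    -53/16 ]
[ 0   0   0  1093/224 ]
det(A) = (-1)^0 * (4) * (-8) * (7) * (1093/224) = -1093  (0 row swaps -> sign +1)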